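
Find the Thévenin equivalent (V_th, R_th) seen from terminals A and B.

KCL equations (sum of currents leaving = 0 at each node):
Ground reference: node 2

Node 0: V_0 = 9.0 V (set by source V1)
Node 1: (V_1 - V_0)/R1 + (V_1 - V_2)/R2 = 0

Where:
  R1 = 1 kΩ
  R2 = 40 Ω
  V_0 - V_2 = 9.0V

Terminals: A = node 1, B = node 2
Step 1 — V_th is the open-circuit voltage V_A - V_B (nothing connected across the terminals).
Nodal analysis, taking node 2 as the 0 V reference.
Source V1 fixes V_0 = 9 V.
KCL at each unknown node (sum of currents leaving = 0; resistances in Ω):
  Node 1: (V_1 - 9)/1000 + (V_1 - 0)/40 = 0
Collecting terms: 0.026 × V_1 = 0.009  =>  V_1 = 0.3462 V
V_th = V_1 - V_2 = 0.3462 - 0 = 0.3462 V
Step 2 — R_th: zero the source — replace V1 by a short circuit (node 2 merges into node 0) — and find the resistance seen between A (node 1) and B (node 0).
Reduce the network between node 1 (A) and node 0 (B) by series/parallel combination:
  Rp1 = R1 ‖ R2 (parallel, both between nodes 0 and 1) = 1/(1/1000 + 1/40) = 38.46 Ω
R_th = 38.46 Ω

Final answer: V_th = 0.3462 V, R_th = 38.46 Ω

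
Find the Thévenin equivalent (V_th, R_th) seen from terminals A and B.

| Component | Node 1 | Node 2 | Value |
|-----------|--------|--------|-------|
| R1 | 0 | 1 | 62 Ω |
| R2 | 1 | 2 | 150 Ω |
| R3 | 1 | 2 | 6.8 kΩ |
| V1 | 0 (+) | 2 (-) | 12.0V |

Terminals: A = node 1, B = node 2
Step 1 — V_th is the open-circuit voltage V_A - V_B (nothing connected across the terminals).
Nodal analysis, taking node 2 as the 0 V reference.
Source V1 fixes V_0 = 12 V.
KCL at each unknown node (sum of currents leaving = 0; resistances in Ω):
  Node 1: (V_1 - 12)/62 + (V_1 - 0)/150 + (V_1 - 0)/6800 = 0
Collecting terms: 0.02294 × V_1 = 0.1935  =>  V_1 = 8.436 V
V_th = V_1 - V_2 = 8.436 - 0 = 8.436 V
Step 2 — R_th: zero the source — replace V1 by a short circuit (node 2 merges into node 0) — and find the resistance seen between A (node 1) and B (node 0).
Reduce the network between node 1 (A) and node 0 (B) by series/parallel combination:
  Rp1 = R1 ‖ R2 ‖ R3 (parallel, all between nodes 0 and 1) = 1/(1/62 + 1/150 + 1/6800) = 43.59 Ω
R_th = 43.59 Ω

Final answer: V_th = 8.436 V, R_th = 43.59 Ω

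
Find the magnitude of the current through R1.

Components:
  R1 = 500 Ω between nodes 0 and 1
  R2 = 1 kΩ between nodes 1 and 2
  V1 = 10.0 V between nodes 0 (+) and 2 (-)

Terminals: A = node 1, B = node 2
Nodal analysis, taking node 2 as the 0 V reference.
Source V1 fixes V_0 = 10 V.
KCL at each unknown node (sum of currents leaving = 0; resistances in Ω):
  Node 1: (V_1 - 10)/500 + (V_1 - 0)/1000 = 0
Collecting terms: 0.003 × V_1 = 0.02  =>  V_1 = 6.667 V
I_R1 = (V_0 - V_1)/R1 = (10 - 6.667)/500 = 0.006667 A
|I_R1| = 0.006667 A

Final answer: |I_R1| = 0.006667 A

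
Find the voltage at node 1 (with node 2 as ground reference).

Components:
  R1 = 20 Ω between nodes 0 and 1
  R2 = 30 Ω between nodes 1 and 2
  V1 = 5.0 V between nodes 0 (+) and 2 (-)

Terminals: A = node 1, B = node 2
Nodal analysis, taking node 2 as the 0 V reference.
Source V1 fixes V_0 = 5 V.
KCL at each unknown node (sum of currents leaving = 0; resistances in Ω):
  Node 1: (V_1 - 5)/20 + (V_1 - 0)/30 = 0
Collecting terms: 0.08333 × V_1 = 0.25  =>  V_1 = 3 V
The requested potential is V_1 = 3 V.

Final answer: V_1 = 3 V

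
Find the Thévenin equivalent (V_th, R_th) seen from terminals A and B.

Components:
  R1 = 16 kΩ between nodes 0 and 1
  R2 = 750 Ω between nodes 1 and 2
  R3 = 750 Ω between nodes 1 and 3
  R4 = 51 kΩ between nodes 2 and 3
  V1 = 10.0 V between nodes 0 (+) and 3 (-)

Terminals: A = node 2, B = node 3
Step 1 — V_th is the open-circuit voltage V_A - V_B (nothing connected across the terminals).
Nodal analysis, taking node 3 as the 0 V reference.
Source V1 fixes V_0 = 10 V.
KCL at each unknown node (sum of currents leaving = 0; resistances in Ω):
  Node 1: (V_1 - 10)/16000 + (V_1 - V_2)/750 + (V_1 - 0)/750 = 0
  Node 2: (V_2 - V_1)/750 + (V_2 - 0)/51000 = 0
Collecting terms (coefficients in siemens):
  0.002729·V_1 - 0.001333·V_2 = 0.000625
  0.001353·V_2 - 0.001333·V_1 = 0
Determinant D = (0.002729)(0.001353) - (-0.001333)(-0.001333) = 0.000001915
V_1 = [(0.000625)(0.001353) - (-0.001333)(0)]/D = 0.4416 V
V_2 = [(0.002729)(0) - (0.000625)(-0.001333)]/D = 0.4352 V
V_th = V_2 - V_3 = 0.4352 - 0 = 0.4352 V
Step 2 — R_th: zero the source — replace V1 by a short circuit (node 3 merges into node 0) — and find the resistance seen between A (node 2) and B (node 0).
Reduce the network between node 2 (A) and node 0 (B) by series/parallel combination:
  Rp1 = R1 ‖ R3 (parallel, both between nodes 0 and 1) = 1/(1/16000 + 1/750) = 716.4 Ω
  Rs1 = R2 + Rp1 (series, joined only at node 1) = 750 + 716.4 = 1466 Ω
  Rp2 = R4 ‖ Rs1 (parallel, both between nodes 0 and 2) = 1/(1/51000 + 1/1466) = 1425 Ω
R_th = 1.425 kΩ

Final answer: V_th = 0.4352 V, R_th = 1.425 kΩ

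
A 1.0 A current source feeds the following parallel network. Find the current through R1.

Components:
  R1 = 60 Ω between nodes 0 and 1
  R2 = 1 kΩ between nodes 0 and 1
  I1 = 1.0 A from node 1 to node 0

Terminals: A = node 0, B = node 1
All resistors sit directly between nodes 0 and 1, so they are in parallel and share one voltage V; the full source current 1 A splits among them.
1/R_par = 1/60 + 1/1000 = 0.01767 S  =>  R_par = 56.6 Ω
V = I × R_par = 1 × 56.6 = 56.6 V
I_R1 = V/R1 = 56.6/60 = 0.9434 A

Final answer: 0.9434 A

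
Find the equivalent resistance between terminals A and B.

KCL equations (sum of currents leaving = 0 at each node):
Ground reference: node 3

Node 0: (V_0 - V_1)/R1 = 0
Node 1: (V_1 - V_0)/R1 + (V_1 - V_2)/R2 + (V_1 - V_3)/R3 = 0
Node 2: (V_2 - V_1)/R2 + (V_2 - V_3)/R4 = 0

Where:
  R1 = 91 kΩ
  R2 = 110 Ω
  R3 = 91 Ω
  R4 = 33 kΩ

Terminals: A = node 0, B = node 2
Reduce the network between node 0 (A) and node 2 (B) by series/parallel combination:
  Rs1 = R3 + R4 (series, joined only at node 3) = 91 + 33000 = 33090 Ω
  Rp1 = R2 ‖ Rs1 (parallel, both between nodes 1 and 2) = 1/(1/110 + 1/33090) = 109.6 Ω
  Rs2 = R1 + Rp1 (series, joined only at node 1) = 91000 + 109.6 = 91110 Ω
R_eq = 91.11 kΩ

Final answer: 91.11 kΩ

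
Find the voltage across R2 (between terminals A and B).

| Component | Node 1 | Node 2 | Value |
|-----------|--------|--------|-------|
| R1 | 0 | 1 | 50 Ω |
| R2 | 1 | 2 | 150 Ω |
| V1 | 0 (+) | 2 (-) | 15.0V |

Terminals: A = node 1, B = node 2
R1 and R2 are in series across V1 (node 0 → node 1 → node 2), and the output A–B is taken across R2, so this is a voltage divider.
Series current: I = V1/(R1 + R2) = 15/(50 + 150) = 15/200 = 0.075 A
V_R2 = I × R2 = V1 × R2/(R1 + R2) = 15 × 150/200 = 11.25 V

Final answer: 11.25 V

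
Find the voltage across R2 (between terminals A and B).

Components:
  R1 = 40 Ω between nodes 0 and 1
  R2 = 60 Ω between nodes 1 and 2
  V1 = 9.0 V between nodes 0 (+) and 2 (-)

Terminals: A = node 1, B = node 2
R1 and R2 are in series across V1 (node 0 → node 1 → node 2), and the output A–B is taken across R2, so this is a voltage divider.
Series current: I = V1/(R1 + R2) = 9/(40 + 60) = 9/100 = 0.09 A
V_R2 = I × R2 = V1 × R2/(R1 + R2) = 9 × 60/100 = 5.4 V

Final answer: 5.4 V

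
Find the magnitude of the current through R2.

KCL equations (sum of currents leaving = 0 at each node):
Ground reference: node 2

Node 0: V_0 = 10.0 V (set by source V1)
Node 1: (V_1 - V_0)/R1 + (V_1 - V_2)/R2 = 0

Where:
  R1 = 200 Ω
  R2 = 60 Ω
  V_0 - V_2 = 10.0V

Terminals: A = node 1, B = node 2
Nodal analysis, taking node 2 as the 0 V reference.
Source V1 fixes V_0 = 10 V.
KCL at each unknown node (sum of currents leaving = 0; resistances in Ω):
  Node 1: (V_1 - 10)/200 + (V_1 - 0)/60 = 0
Collecting terms: 0.02167 × V_1 = 0.05  =>  V_1 = 2.308 V
I_R2 = (V_1 - V_2)/R2 = (2.308 - 0)/60 = 0.03846 A
|I_R2| = 0.03846 A

Final answer: |I_R2| = 0.03846 A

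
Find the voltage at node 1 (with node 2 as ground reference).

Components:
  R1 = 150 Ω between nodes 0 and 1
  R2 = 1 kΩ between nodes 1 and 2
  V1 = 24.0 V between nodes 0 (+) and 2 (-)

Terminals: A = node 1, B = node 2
Nodal analysis, taking node 2 as the 0 V reference.
Source V1 fixes V_0 = 24 V.
KCL at each unknown node (sum of currents leaving = 0; resistances in Ω):
  Node 1: (V_1 - 24)/150 + (V_1 - 0)/1000 = 0
Collecting terms: 0.007667 × V_1 = 0.16  =>  V_1 = 20.87 V
The requested potential is V_1 = 20.87 V.

Final answer: V_1 = 20.87 V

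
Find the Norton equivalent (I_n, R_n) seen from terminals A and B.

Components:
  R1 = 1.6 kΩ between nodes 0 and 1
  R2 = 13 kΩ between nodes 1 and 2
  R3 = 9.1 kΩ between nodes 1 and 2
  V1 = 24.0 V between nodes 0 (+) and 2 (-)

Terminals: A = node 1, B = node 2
Find the Thévenin equivalent first; then I_n = V_th/R_th and R_n = R_th.
Step 1 — V_th is the open-circuit voltage V_A - V_B (nothing connected across the terminals).
Nodal analysis, taking node 2 as the 0 V reference.
Source V1 fixes V_0 = 24 V.
KCL at each unknown node (sum of currents leaving = 0; resistances in Ω):
  Node 1: (V_1 - 24)/1600 + (V_1 - 0)/13000 + (V_1 - 0)/9100 = 0
Collecting terms: 0.0008118 × V_1 = 0.015  =>  V_1 = 18.48 V
V_th = V_1 - V_2 = 18.48 - 0 = 18.48 V
Step 2 — R_th: zero the source — replace V1 by a short circuit (node 2 merges into node 0) — and find the resistance seen between A (node 1) and B (node 0).
Reduce the network between node 1 (A) and node 0 (B) by series/parallel combination:
  Rp1 = R1 ‖ R2 ‖ R3 (parallel, all between nodes 0 and 1) = 1/(1/1600 + 1/13000 + 1/9100) = 1232 Ω
R_th = 1.232 kΩ
I_n = V_th/R_th = 18.48/1232 = 0.015 A, and R_n = R_th = 1.232 kΩ

Final answer: I_n = 0.015 A, R_n = 1.232 kΩ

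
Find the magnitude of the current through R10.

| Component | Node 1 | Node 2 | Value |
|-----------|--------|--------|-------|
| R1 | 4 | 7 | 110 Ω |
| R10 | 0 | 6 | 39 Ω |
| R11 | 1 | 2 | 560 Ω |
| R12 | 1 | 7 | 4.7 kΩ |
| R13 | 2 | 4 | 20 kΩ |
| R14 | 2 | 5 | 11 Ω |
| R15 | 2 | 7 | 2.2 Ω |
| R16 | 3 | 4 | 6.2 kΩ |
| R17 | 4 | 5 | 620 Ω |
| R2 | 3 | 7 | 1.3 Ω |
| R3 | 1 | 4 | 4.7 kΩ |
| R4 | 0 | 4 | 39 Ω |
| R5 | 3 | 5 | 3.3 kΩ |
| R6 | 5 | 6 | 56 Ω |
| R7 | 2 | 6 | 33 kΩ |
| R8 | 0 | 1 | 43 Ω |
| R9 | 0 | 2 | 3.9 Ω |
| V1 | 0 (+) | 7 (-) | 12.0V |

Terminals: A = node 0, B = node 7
Nodal analysis, taking node 7 as the 0 V reference.
Source V1 fixes V_0 = 12 V.
KCL at each unknown node (sum of currents leaving = 0; resistances in Ω):
  Node 1: (V_1 - V_4)/4700 + (V_1 - 12)/43 + (V_1 - V_2)/560 + (V_1 - 0)/4700 = 0
  Node 2: (V_2 - V_6)/33000 + (V_2 - 12)/3.9 + (V_2 - V_1)/560 + (V_2 - V_4)/20000 + (V_2 - V_5)/11 + (V_2 - 0)/2.2 = 0
  Node 3: (V_3 - 0)/1.3 + (V_3 - V_5)/3300 + (V_3 - V_4)/6200 = 0
  Node 4: (V_4 - 0)/110 + (V_4 - V_1)/4700 + (V_4 - 12)/39 + (V_4 - V_2)/20000 + (V_4 - V_3)/6200 + (V_4 - V_5)/620 = 0
  Node 5: (V_5 - V_3)/3300 + (V_5 - V_6)/56 + (V_5 - V_2)/11 + (V_5 - V_4)/620 = 0
  Node 6: (V_6 - V_5)/56 + (V_6 - V_2)/33000 + (V_6 - 12)/39 = 0
Collecting terms (coefficients in siemens):
  0.02547·V_1 - 0.001786·V_2 - 0.0002128·V_4 = 0.2791
  0.8037·V_2 - 0.001786·V_1 - 0.00005·V_4 - 0.09091·V_5 - 0.0000303·V_6 = 3.077
  0.7697·V_3 - 0.0001613·V_4 - 0.000303·V_5 = 0
  0.03677·V_4 - 0.0002128·V_1 - 0.00005·V_2 - 0.0001613·V_3 - 0.001613·V_5 = 0.3077
  0.1107·V_5 - 0.09091·V_2 - 0.000303·V_3 - 0.001613·V_4 - 0.01786·V_6 = 0
  0.04353·V_6 - 0.0000303·V_2 - 0.01786·V_5 = 0.3077
Solving these 6 simultaneous equations (Gaussian elimination) gives:
  V_1 = 11.34 V, V_2 = 4.451 V, V_3 = 0.003893 V, V_4 = 8.671 V
  V_5 = 5.272 V, V_6 = 9.235 V
I_R10 = (V_0 - V_6)/R10 = (12 - 9.235)/39 = 0.07091 A
|I_R10| = 0.07091 A

Final answer: |I_R10| = 0.07091 A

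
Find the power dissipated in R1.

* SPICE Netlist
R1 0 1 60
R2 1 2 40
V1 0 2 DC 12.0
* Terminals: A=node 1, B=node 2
Nodal analysis, taking node 2 as the 0 V reference.
Source V1 fixes V_0 = 12 V.
KCL at each unknown node (sum of currents leaving = 0; resistances in Ω):
  Node 1: (V_1 - 12)/60 + (V_1 - 0)/40 = 0
Collecting terms: 0.04167 × V_1 = 0.2  =>  V_1 = 4.8 V
I_R1 = (V_0 - V_1)/R1 = (12 - 4.8)/60 = 0.12 A
P_R1 = I_R1² × R1 = (0.12)² × 60 = 0.864 W

Final answer: 0.864 W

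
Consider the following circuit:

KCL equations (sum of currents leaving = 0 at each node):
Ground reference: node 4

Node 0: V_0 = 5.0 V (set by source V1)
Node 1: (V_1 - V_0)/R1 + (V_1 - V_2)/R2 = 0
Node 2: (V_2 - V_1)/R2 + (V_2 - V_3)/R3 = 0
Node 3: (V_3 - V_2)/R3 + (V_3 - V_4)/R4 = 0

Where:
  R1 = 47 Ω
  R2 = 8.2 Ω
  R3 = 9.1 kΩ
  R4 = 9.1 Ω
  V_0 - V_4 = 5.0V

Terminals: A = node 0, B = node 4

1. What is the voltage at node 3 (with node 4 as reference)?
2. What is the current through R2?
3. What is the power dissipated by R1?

Nodal analysis, taking node 4 as the 0 V reference.
Source V1 fixes V_0 = 5 V.
KCL at each unknown node (sum of currents leaving = 0; resistances in Ω):
  Node 1: (V_1 - 5)/47 + (V_1 - V_2)/8.2 = 0
  Node 2: (V_2 - V_1)/8.2 + (V_2 - V_3)/9100 = 0
  Node 3: (V_3 - V_2)/9100 + (V_3 - 0)/9.1 = 0
Collecting terms (coefficients in siemens):
  0.1432·V_1 - 0.122·V_2 = 0.1064
  0.1221·V_2 - 0.122·V_1 - 0.0001099·V_3 = 0
  0.11·V_3 - 0.0001099·V_2 = 0
Solving these 3 simultaneous equations (Gaussian elimination) gives:
  V_1 = 4.974 V, V_2 = 4.97 V, V_3 = 0.004965 V
Part 1:
  Read off the nodal solution: V_3 = 0.004965 V
Part 2:
  I_R2 = (V_1 - V_2)/R2 = (4.974 - 4.97)/8.2 = 0.0005456 A
  Magnitude: I_R2 = 0.0005456 A
Part 3:
  I_R1 = (V_0 - V_1)/R1 = (5 - 4.974)/47 = 0.0005456 A
  P_R1 = I_R1² × R1 = (0.0005456)² × 47 = 0.00001399 W

Final answers:
1. V_3 = 0.004965 V
2. I_R2 = 0.0005456 A
3. P_R1 = 1.399e-05 W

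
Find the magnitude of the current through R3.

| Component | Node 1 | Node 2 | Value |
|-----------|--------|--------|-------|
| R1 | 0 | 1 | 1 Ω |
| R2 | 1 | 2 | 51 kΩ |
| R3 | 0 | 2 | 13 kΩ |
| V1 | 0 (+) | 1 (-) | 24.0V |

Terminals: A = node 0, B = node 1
Nodal analysis, taking node 1 as the 0 V reference.
Source V1 fixes V_0 = 24 V.
KCL at each unknown node (sum of currents leaving = 0; resistances in Ω):
  Node 2: (V_2 - 0)/51000 + (V_2 - 24)/13000 = 0
Collecting terms: 0.00009653 × V_2 = 0.001846  =>  V_2 = 19.12 V
I_R3 = (V_0 - V_2)/R3 = (24 - 19.12)/13000 = 0.000375 A
|I_R3| = 0.000375 A

Final answer: |I_R3| = 0.000375 A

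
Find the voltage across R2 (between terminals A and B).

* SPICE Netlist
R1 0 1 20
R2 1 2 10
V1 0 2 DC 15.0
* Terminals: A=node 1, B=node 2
R1 and R2 are in series across V1 (node 0 → node 1 → node 2), and the output A–B is taken across R2, so this is a voltage divider.
Series current: I = V1/(R1 + R2) = 15/(20 + 10) = 15/30 = 0.5 A
V_R2 = I × R2 = V1 × R2/(R1 + R2) = 15 × 10/30 = 5 V

Final answer: 5 V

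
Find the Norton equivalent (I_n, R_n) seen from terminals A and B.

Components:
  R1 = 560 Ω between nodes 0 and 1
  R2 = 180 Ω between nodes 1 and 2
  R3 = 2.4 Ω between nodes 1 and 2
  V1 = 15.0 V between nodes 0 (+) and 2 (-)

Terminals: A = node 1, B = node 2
Find the Thévenin equivalent first; then I_n = V_th/R_th and R_n = R_th.
Step 1 — V_th is the open-circuit voltage V_A - V_B (nothing connected across the terminals).
Nodal analysis, taking node 2 as the 0 V reference.
Source V1 fixes V_0 = 15 V.
KCL at each unknown node (sum of currents leaving = 0; resistances in Ω):
  Node 1: (V_1 - 15)/560 + (V_1 - 0)/180 + (V_1 - 0)/2.4 = 0
Collecting terms: 0.424 × V_1 = 0.02679  =>  V_1 = 0.06317 V
V_th = V_1 - V_2 = 0.06317 - 0 = 0.06317 V
Step 2 — R_th: zero the source — replace V1 by a short circuit (node 2 merges into node 0) — and find the resistance seen between A (node 1) and B (node 0).
Reduce the network between node 1 (A) and node 0 (B) by series/parallel combination:
  Rp1 = R1 ‖ R2 ‖ R3 (parallel, all between nodes 0 and 1) = 1/(1/560 + 1/180 + 1/2.4) = 2.358 Ω
R_th = 2.358 Ω
I_n = V_th/R_th = 0.06317/2.358 = 0.02679 A, and R_n = R_th = 2.358 Ω

Final answer: I_n = 0.02679 A, R_n = 2.358 Ω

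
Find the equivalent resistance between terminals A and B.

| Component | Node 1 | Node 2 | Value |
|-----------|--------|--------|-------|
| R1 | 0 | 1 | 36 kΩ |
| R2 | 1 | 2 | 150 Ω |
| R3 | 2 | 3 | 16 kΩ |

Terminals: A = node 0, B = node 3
Reduce the network between node 0 (A) and node 3 (B) by series/parallel combination:
  Rs1 = R1 + R2 (series, joined only at node 1) = 36000 + 150 = 36150 Ω
  Rs2 = R3 + Rs1 (series, joined only at node 2) = 16000 + 36150 = 52150 Ω
R_eq = 52.15 kΩ

Final answer: 52.15 kΩ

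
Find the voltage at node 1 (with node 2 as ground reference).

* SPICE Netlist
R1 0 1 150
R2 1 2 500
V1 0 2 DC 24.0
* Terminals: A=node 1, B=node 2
Nodal analysis, taking node 2 as the 0 V reference.
Source V1 fixes V_0 = 24 V.
KCL at each unknown node (sum of currents leaving = 0; resistances in Ω):
  Node 1: (V_1 - 24)/150 + (V_1 - 0)/500 = 0
Collecting terms: 0.008667 × V_1 = 0.16  =>  V_1 = 18.46 V
The requested potential is V_1 = 18.46 V.

Final answer: V_1 = 18.46 V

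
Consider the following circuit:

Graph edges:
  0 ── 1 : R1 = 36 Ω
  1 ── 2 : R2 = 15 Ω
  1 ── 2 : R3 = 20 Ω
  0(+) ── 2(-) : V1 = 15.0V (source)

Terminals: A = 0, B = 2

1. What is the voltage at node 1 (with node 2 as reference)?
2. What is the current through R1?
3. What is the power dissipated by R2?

Nodal analysis, taking node 2 as the 0 V reference.
Source V1 fixes V_0 = 15 V.
KCL at each unknown node (sum of currents leaving = 0; resistances in Ω):
  Node 1: (V_1 - 15)/36 + (V_1 - 0)/15 + (V_1 - 0)/20 = 0
Collecting terms: 0.1444 × V_1 = 0.4167  =>  V_1 = 2.885 V
Part 1:
  Read off the nodal solution: V_1 = 2.885 V
Part 2:
  I_R1 = (V_0 - V_1)/R1 = (15 - 2.885)/36 = 0.3365 A
  Magnitude: I_R1 = 0.3365 A
Part 3:
  I_R2 = (V_1 - V_2)/R2 = (2.885 - 0)/15 = 0.1923 A
  P_R2 = I_R2² × R2 = (0.1923)² × 15 = 0.5547 W

Final answers:
1. V_1 = 2.885 V
2. I_R1 = 0.3365 A
3. P_R2 = 0.5547 W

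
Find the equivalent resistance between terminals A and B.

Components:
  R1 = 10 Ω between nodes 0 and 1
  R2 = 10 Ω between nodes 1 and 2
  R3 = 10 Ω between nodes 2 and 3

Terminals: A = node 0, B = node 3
Reduce the network between node 0 (A) and node 3 (B) by series/parallel combination:
  Rs1 = R1 + R2 (series, joined only at node 1) = 10 + 10 = 20 Ω
  Rs2 = R3 + Rs1 (series, joined only at node 2) = 10 + 20 = 30 Ω
R_eq = 30 Ω

Final answer: 30 Ω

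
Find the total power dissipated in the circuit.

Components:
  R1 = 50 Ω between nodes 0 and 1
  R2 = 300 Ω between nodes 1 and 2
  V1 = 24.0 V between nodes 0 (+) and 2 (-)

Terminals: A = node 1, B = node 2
Nodal analysis, taking node 2 as the 0 V reference.
Source V1 fixes V_0 = 24 V.
KCL at each unknown node (sum of currents leaving = 0; resistances in Ω):
  Node 1: (V_1 - 24)/50 + (V_1 - 0)/300 = 0
Collecting terms: 0.02333 × V_1 = 0.48  =>  V_1 = 20.57 V
Power in each resistor, P = (ΔV)²/R:
  P_R1 = (24 - 20.57)²/50 = 0.2351 W
  P_R2 = (20.57 - 0)²/300 = 1.411 W
P_total = P_R1 + P_R2 = 1.646 W

Final answer: 1.646 W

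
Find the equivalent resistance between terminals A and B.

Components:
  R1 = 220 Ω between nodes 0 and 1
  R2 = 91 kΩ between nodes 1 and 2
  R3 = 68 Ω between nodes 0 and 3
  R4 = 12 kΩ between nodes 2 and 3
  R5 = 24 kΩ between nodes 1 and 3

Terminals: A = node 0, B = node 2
The network is not a plain series/parallel combination. Inject a 1 A test current into terminal A (node 0) and return it from terminal B (node 2); then R_eq = V_A / (1 A).
Nodal analysis, taking node 2 as the 0 V reference.
Current source I_test pushes 1 A into node 0 and draws it out of node 2.
KCL at each unknown node (sum of currents leaving = 0; resistances in Ω):
  Node 0: (V_0 - V_1)/220 + (V_0 - V_3)/68 - 1 = 0
  Node 1: (V_1 - V_0)/220 + (V_1 - 0)/91000 + (V_1 - V_3)/24000 = 0
  Node 3: (V_3 - V_0)/68 + (V_3 - V_1)/24000 + (V_3 - 0)/12000 = 0
Collecting terms (coefficients in siemens):
  0.01925·V_0 - 0.004545·V_1 - 0.01471·V_3 = 1
  0.004598·V_1 - 0.004545·V_0 - 0.00004167·V_3 = 0
  0.01483·V_3 - 0.01471·V_0 - 0.00004167·V_1 = 0
Solving these 3 simultaneous equations (Gaussian elimination) gives:
  V_0 = 10660 V, V_1 = 10630 V, V_3 = 10600 V
R_eq = V_0 / 1 A = 10660 Ω = 10.66 kΩ

Final answer: 10.66 kΩ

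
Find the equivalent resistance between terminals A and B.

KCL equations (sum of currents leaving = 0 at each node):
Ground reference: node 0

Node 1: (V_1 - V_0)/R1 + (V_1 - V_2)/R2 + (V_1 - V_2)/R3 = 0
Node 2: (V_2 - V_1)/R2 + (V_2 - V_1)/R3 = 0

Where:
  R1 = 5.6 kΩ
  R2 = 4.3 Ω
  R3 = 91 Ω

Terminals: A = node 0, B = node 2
Reduce the network between node 0 (A) and node 2 (B) by series/parallel combination:
  Rp1 = R2 ‖ R3 (parallel, both between nodes 1 and 2) = 1/(1/4.3 + 1/91) = 4.106 Ω
  Rs1 = R1 + Rp1 (series, joined only at node 1) = 5600 + 4.106 = 5604 Ω
R_eq = 5.604 kΩ

Final answer: 5.604 kΩ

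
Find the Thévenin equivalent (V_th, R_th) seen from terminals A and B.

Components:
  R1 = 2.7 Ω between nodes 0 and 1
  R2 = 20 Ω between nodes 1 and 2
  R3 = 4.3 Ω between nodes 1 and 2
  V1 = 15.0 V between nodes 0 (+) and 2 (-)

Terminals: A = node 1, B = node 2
Step 1 — V_th is the open-circuit voltage V_A - V_B (nothing connected across the terminals).
Nodal analysis, taking node 2 as the 0 V reference.
Source V1 fixes V_0 = 15 V.
KCL at each unknown node (sum of currents leaving = 0; resistances in Ω):
  Node 1: (V_1 - 15)/2.7 + (V_1 - 0)/20 + (V_1 - 0)/4.3 = 0
Collecting terms: 0.6529 × V_1 = 5.556  =>  V_1 = 8.509 V
V_th = V_1 - V_2 = 8.509 - 0 = 8.509 V
Step 2 — R_th: zero the source — replace V1 by a short circuit (node 2 merges into node 0) — and find the resistance seen between A (node 1) and B (node 0).
Reduce the network between node 1 (A) and node 0 (B) by series/parallel combination:
  Rp1 = R1 ‖ R2 ‖ R3 (parallel, all between nodes 0 and 1) = 1/(1/2.7 + 1/20 + 1/4.3) = 1.532 Ω
R_th = 1.532 Ω

Final answer: V_th = 8.509 V, R_th = 1.532 Ω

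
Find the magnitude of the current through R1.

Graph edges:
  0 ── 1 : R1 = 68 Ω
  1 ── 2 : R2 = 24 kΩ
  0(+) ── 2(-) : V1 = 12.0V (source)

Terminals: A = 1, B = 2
Nodal analysis, taking node 2 as the 0 V reference.
Source V1 fixes V_0 = 12 V.
KCL at each unknown node (sum of currents leaving = 0; resistances in Ω):
  Node 1: (V_1 - 12)/68 + (V_1 - 0)/24000 = 0
Collecting terms: 0.01475 × V_1 = 0.1765  =>  V_1 = 11.97 V
I_R1 = (V_0 - V_1)/R1 = (12 - 11.97)/68 = 0.0004986 A
|I_R1| = 0.0004986 A

Final answer: |I_R1| = 0.0004986 A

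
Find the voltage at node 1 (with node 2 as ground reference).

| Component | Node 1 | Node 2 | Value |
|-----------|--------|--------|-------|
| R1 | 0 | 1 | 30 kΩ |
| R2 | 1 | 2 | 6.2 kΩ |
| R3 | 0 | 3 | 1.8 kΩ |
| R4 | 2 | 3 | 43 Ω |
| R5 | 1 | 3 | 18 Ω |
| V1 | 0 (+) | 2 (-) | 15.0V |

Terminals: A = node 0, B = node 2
Nodal analysis, taking node 2 as the 0 V reference.
Source V1 fixes V_0 = 15 V.
KCL at each unknown node (sum of currents leaving = 0; resistances in Ω):
  Node 1: (V_1 - 15)/30000 + (V_1 - 0)/6200 + (V_1 - V_3)/18 = 0
  Node 3: (V_3 - 15)/1800 + (V_3 - 0)/43 + (V_3 - V_1)/18 = 0
Collecting terms (coefficients in siemens):
  0.05575·V_1 - 0.05556·V_3 = 0.0005
  0.07937·V_3 - 0.05556·V_1 = 0.008333
Determinant D = (0.05575)(0.07937) - (-0.05556)(-0.05556) = 0.001338
V_1 = [(0.0005)(0.07937) - (-0.05556)(0.008333)]/D = 0.3756 V
V_3 = [(0.05575)(0.008333) - (0.0005)(-0.05556)]/D = 0.3679 V
The requested potential is V_1 = 0.3756 V.

Final answer: V_1 = 0.3756 V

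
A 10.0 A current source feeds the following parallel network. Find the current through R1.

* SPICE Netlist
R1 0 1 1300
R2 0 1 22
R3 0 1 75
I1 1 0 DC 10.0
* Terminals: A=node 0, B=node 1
All resistors sit directly between nodes 0 and 1, so they are in parallel and share one voltage V; the full source current 10 A splits among them.
1/R_par = 1/1300 + 1/22 + 1/75 = 0.05956 S  =>  R_par = 16.79 Ω
V = I × R_par = 10 × 16.79 = 167.9 V
I_R1 = V/R1 = 167.9/1300 = 0.1292 A

Final answer: 0.1292 A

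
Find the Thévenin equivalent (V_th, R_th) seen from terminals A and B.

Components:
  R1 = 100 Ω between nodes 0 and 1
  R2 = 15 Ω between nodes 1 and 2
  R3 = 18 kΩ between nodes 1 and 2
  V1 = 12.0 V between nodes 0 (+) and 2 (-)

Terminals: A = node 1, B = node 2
Step 1 — V_th is the open-circuit voltage V_A - V_B (nothing connected across the terminals).
Nodal analysis, taking node 2 as the 0 V reference.
Source V1 fixes V_0 = 12 V.
KCL at each unknown node (sum of currents leaving = 0; resistances in Ω):
  Node 1: (V_1 - 12)/100 + (V_1 - 0)/15 + (V_1 - 0)/18000 = 0
Collecting terms: 0.07672 × V_1 = 0.12  =>  V_1 = 1.564 V
V_th = V_1 - V_2 = 1.564 - 0 = 1.564 V
Step 2 — R_th: zero the source — replace V1 by a short circuit (node 2 merges into node 0) — and find the resistance seen between A (node 1) and B (node 0).
Reduce the network between node 1 (A) and node 0 (B) by series/parallel combination:
  Rp1 = R1 ‖ R2 ‖ R3 (parallel, all between nodes 0 and 1) = 1/(1/100 + 1/15 + 1/18000) = 13.03 Ω
R_th = 13.03 Ω

Final answer: V_th = 1.564 V, R_th = 13.03 Ω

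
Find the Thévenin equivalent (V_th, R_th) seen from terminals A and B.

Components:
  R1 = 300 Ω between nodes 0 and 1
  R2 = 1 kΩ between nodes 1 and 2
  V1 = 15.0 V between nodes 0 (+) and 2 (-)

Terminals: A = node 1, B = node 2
Step 1 — V_th is the open-circuit voltage V_A - V_B (nothing connected across the terminals).
Nodal analysis, taking node 2 as the 0 V reference.
Source V1 fixes V_0 = 15 V.
KCL at each unknown node (sum of currents leaving = 0; resistances in Ω):
  Node 1: (V_1 - 15)/300 + (V_1 - 0)/1000 = 0
Collecting terms: 0.004333 × V_1 = 0.05  =>  V_1 = 11.54 V
V_th = V_1 - V_2 = 11.54 - 0 = 11.54 V
Step 2 — R_th: zero the source — replace V1 by a short circuit (node 2 merges into node 0) — and find the resistance seen between A (node 1) and B (node 0).
Reduce the network between node 1 (A) and node 0 (B) by series/parallel combination:
  Rp1 = R1 ‖ R2 (parallel, both between nodes 0 and 1) = 1/(1/300 + 1/1000) = 230.8 Ω
R_th = 230.8 Ω

Final answer: V_th = 11.54 V, R_th = 230.8 Ω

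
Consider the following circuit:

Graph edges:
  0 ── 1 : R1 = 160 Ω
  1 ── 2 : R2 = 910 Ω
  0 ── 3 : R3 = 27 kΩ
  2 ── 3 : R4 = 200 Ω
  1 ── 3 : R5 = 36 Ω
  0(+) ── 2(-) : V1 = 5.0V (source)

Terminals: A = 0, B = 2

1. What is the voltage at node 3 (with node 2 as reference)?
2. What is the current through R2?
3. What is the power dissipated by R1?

Nodal analysis, taking node 2 as the 0 V reference.
Source V1 fixes V_0 = 5 V.
KCL at each unknown node (sum of currents leaving = 0; resistances in Ω):
  Node 1: (V_1 - 5)/160 + (V_1 - 0)/910 + (V_1 - V_3)/36 = 0
  Node 3: (V_3 - 5)/27000 + (V_3 - 0)/200 + (V_3 - V_1)/36 = 0
Collecting terms (coefficients in siemens):
  0.03513·V_1 - 0.02778·V_3 = 0.03125
  0.03281·V_3 - 0.02778·V_1 = 0.0001852
Determinant D = (0.03513)(0.03281) - (-0.02778)(-0.02778) = 0.0003811
V_1 = [(0.03125)(0.03281) - (-0.02778)(0.0001852)]/D = 2.705 V
V_3 = [(0.03513)(0.0001852) - (0.03125)(-0.02778)]/D = 2.295 V
Part 1:
  Read off the nodal solution: V_3 = 2.295 V
Part 2:
  I_R2 = (V_1 - V_2)/R2 = (2.705 - 0)/910 = 0.002972 A
  Magnitude: I_R2 = 0.002972 A
Part 3:
  I_R1 = (V_0 - V_1)/R1 = (5 - 2.705)/160 = 0.01435 A
  P_R1 = I_R1² × R1 = (0.01435)² × 160 = 0.03293 W

Final answers:
1. V_3 = 2.295 V
2. I_R2 = 0.002972 A
3. P_R1 = 0.03293 W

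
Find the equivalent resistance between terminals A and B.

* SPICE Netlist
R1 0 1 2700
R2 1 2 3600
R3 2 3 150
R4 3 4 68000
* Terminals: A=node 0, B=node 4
Reduce the network between node 0 (A) and node 4 (B) by series/parallel combination:
  Rs1 = R1 + R2 (series, joined only at node 1) = 2700 + 3600 = 6300 Ω
  Rs2 = R3 + Rs1 (series, joined only at node 2) = 150 + 6300 = 6450 Ω
  Rs3 = R4 + Rs2 (series, joined only at node 3) = 68000 + 6450 = 74450 Ω
R_eq = 74.45 kΩ

Final answer: 74.45 kΩ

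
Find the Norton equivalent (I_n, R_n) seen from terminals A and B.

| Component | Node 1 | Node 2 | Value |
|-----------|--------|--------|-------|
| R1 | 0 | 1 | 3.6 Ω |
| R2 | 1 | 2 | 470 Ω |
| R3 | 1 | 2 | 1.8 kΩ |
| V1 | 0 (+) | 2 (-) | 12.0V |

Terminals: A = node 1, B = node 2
Find the Thévenin equivalent first; then I_n = V_th/R_th and R_n = R_th.
Step 1 — V_th is the open-circuit voltage V_A - V_B (nothing connected across the terminals).
Nodal analysis, taking node 2 as the 0 V reference.
Source V1 fixes V_0 = 12 V.
KCL at each unknown node (sum of currents leaving = 0; resistances in Ω):
  Node 1: (V_1 - 12)/3.6 + (V_1 - 0)/470 + (V_1 - 0)/1800 = 0
Collecting terms: 0.2805 × V_1 = 3.333  =>  V_1 = 11.89 V
V_th = V_1 - V_2 = 11.89 - 0 = 11.89 V
Step 2 — R_th: zero the source — replace V1 by a short circuit (node 2 merges into node 0) — and find the resistance seen between A (node 1) and B (node 0).
Reduce the network between node 1 (A) and node 0 (B) by series/parallel combination:
  Rp1 = R1 ‖ R2 ‖ R3 (parallel, all between nodes 0 and 1) = 1/(1/3.6 + 1/470 + 1/1800) = 3.566 Ω
R_th = 3.566 Ω
I_n = V_th/R_th = 11.89/3.566 = 3.333 A, and R_n = R_th = 3.566 Ω

Final answer: I_n = 3.333 A, R_n = 3.566 Ω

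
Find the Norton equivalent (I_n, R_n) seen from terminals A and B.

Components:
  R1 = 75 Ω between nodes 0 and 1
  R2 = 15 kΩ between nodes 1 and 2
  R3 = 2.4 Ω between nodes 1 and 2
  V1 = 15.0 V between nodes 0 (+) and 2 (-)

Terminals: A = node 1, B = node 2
Find the Thévenin equivalent first; then I_n = V_th/R_th and R_n = R_th.
Step 1 — V_th is the open-circuit voltage V_A - V_B (nothing connected across the terminals).
Nodal analysis, taking node 2 as the 0 V reference.
Source V1 fixes V_0 = 15 V.
KCL at each unknown node (sum of currents leaving = 0; resistances in Ω):
  Node 1: (V_1 - 15)/75 + (V_1 - 0)/15000 + (V_1 - 0)/2.4 = 0
Collecting terms: 0.4301 × V_1 = 0.2  =>  V_1 = 0.465 V
V_th = V_1 - V_2 = 0.465 - 0 = 0.465 V
Step 2 — R_th: zero the source — replace V1 by a short circuit (node 2 merges into node 0) — and find the resistance seen between A (node 1) and B (node 0).
Reduce the network between node 1 (A) and node 0 (B) by series/parallel combination:
  Rp1 = R1 ‖ R2 ‖ R3 (parallel, all between nodes 0 and 1) = 1/(1/75 + 1/15000 + 1/2.4) = 2.325 Ω
R_th = 2.325 Ω
I_n = V_th/R_th = 0.465/2.325 = 0.2 A, and R_n = R_th = 2.325 Ω

Final answer: I_n = 0.2 A, R_n = 2.325 Ω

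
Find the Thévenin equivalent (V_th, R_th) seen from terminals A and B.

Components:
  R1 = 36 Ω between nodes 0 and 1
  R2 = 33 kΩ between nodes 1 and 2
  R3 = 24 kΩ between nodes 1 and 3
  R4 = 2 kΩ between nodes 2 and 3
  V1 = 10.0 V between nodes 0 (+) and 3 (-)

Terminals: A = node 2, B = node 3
Step 1 — V_th is the open-circuit voltage V_A - V_B (nothing connected across the terminals).
Nodal analysis, taking node 3 as the 0 V reference.
Source V1 fixes V_0 = 10 V.
KCL at each unknown node (sum of currents leaving = 0; resistances in Ω):
  Node 1: (V_1 - 10)/36 + (V_1 - V_2)/33000 + (V_1 - 0)/24000 = 0
  Node 2: (V_2 - V_1)/33000 + (V_2 - 0)/2000 = 0
Collecting terms (coefficients in siemens):
  0.02785·V_1 - 0.0000303·V_2 = 0.2778
  0.0005303·V_2 - 0.0000303·V_1 = 0
Determinant D = (0.02785)(0.0005303) - (-0.0000303)(-0.0000303) = 0.00001477
V_1 = [(0.2778)(0.0005303) - (-0.0000303)(0)]/D = 9.975 V
V_2 = [(0.02785)(0) - (0.2778)(-0.0000303)]/D = 0.57 V
V_th = V_2 - V_3 = 0.57 - 0 = 0.57 V
Step 2 — R_th: zero the source — replace V1 by a short circuit (node 3 merges into node 0) — and find the resistance seen between A (node 2) and B (node 0).
Reduce the network between node 2 (A) and node 0 (B) by series/parallel combination:
  Rp1 = R1 ‖ R3 (parallel, both between nodes 0 and 1) = 1/(1/36 + 1/24000) = 35.95 Ω
  Rs1 = R2 + Rp1 (series, joined only at node 1) = 33000 + 35.95 = 33040 Ω
  Rp2 = R4 ‖ Rs1 (parallel, both between nodes 0 and 2) = 1/(1/2000 + 1/33040) = 1886 Ω
R_th = 1.886 kΩ

Final answer: V_th = 0.57 V, R_th = 1.886 kΩ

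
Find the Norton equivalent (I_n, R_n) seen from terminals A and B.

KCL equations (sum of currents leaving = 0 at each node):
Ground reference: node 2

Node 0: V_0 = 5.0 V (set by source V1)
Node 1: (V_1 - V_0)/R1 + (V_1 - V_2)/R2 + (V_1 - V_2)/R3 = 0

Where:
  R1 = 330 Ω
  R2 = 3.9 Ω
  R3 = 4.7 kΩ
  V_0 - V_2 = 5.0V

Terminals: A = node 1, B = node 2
Find the Thévenin equivalent first; then I_n = V_th/R_th and R_n = R_th.
Step 1 — V_th is the open-circuit voltage V_A - V_B (nothing connected across the terminals).
Nodal analysis, taking node 2 as the 0 V reference.
Source V1 fixes V_0 = 5 V.
KCL at each unknown node (sum of currents leaving = 0; resistances in Ω):
  Node 1: (V_1 - 5)/330 + (V_1 - 0)/3.9 + (V_1 - 0)/4700 = 0
Collecting terms: 0.2597 × V_1 = 0.01515  =>  V_1 = 0.05835 V
V_th = V_1 - V_2 = 0.05835 - 0 = 0.05835 V
Step 2 — R_th: zero the source — replace V1 by a short circuit (node 2 merges into node 0) — and find the resistance seen between A (node 1) and B (node 0).
Reduce the network between node 1 (A) and node 0 (B) by series/parallel combination:
  Rp1 = R1 ‖ R2 ‖ R3 (parallel, all between nodes 0 and 1) = 1/(1/330 + 1/3.9 + 1/4700) = 3.851 Ω
R_th = 3.851 Ω
I_n = V_th/R_th = 0.05835/3.851 = 0.01515 A, and R_n = R_th = 3.851 Ω

Final answer: I_n = 0.01515 A, R_n = 3.851 Ω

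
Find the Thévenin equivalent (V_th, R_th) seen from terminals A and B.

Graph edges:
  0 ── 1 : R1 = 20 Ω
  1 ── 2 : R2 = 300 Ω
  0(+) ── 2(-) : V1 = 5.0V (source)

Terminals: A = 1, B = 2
Step 1 — V_th is the open-circuit voltage V_A - V_B (nothing connected across the terminals).
Nodal analysis, taking node 2 as the 0 V reference.
Source V1 fixes V_0 = 5 V.
KCL at each unknown node (sum of currents leaving = 0; resistances in Ω):
  Node 1: (V_1 - 5)/20 + (V_1 - 0)/300 = 0
Collecting terms: 0.05333 × V_1 = 0.25  =>  V_1 = 4.688 V
V_th = V_1 - V_2 = 4.688 - 0 = 4.688 V
Step 2 — R_th: zero the source — replace V1 by a short circuit (node 2 merges into node 0) — and find the resistance seen between A (node 1) and B (node 0).
Reduce the network between node 1 (A) and node 0 (B) by series/parallel combination:
  Rp1 = R1 ‖ R2 (parallel, both between nodes 0 and 1) = 1/(1/20 + 1/300) = 18.75 Ω
R_th = 18.75 Ω

Final answer: V_th = 4.688 V, R_th = 18.75 Ω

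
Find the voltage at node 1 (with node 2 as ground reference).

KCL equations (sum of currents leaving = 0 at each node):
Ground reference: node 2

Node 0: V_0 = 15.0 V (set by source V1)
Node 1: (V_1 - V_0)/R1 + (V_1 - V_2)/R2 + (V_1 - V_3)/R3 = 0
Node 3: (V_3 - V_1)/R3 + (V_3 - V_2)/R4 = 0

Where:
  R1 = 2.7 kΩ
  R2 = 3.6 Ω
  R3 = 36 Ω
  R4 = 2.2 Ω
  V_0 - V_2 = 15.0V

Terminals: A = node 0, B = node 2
Nodal analysis, taking node 2 as the 0 V reference.
Source V1 fixes V_0 = 15 V.
KCL at each unknown node (sum of currents leaving = 0; resistances in Ω):
  Node 1: (V_1 - 15)/2700 + (V_1 - 0)/3.6 + (V_1 - V_3)/36 = 0
  Node 3: (V_3 - V_1)/36 + (V_3 - 0)/2.2 = 0
Collecting terms (coefficients in siemens):
  0.3059·V_1 - 0.02778·V_3 = 0.005556
  0.4823·V_3 - 0.02778·V_1 = 0
Determinant D = (0.3059)(0.4823) - (-0.02778)(-0.02778) = 0.1468
V_1 = [(0.005556)(0.4823) - (-0.02778)(0)]/D = 0.01826 V
V_3 = [(0.3059)(0) - (0.005556)(-0.02778)]/D = 0.001051 V
The requested potential is V_1 = 0.01826 V.

Final answer: V_1 = 0.01826 V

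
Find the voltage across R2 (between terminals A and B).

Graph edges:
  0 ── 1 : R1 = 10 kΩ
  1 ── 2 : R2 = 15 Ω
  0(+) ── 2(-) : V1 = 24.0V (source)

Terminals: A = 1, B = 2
R1 and R2 are in series across V1 (node 0 → node 1 → node 2), and the output A–B is taken across R2, so this is a voltage divider.
Series current: I = V1/(R1 + R2) = 24/(10000 + 15) = 24/10020 = 0.002396 A
V_R2 = I × R2 = V1 × R2/(R1 + R2) = 24 × 15/10020 = 0.03595 V

Final answer: 0.03595 V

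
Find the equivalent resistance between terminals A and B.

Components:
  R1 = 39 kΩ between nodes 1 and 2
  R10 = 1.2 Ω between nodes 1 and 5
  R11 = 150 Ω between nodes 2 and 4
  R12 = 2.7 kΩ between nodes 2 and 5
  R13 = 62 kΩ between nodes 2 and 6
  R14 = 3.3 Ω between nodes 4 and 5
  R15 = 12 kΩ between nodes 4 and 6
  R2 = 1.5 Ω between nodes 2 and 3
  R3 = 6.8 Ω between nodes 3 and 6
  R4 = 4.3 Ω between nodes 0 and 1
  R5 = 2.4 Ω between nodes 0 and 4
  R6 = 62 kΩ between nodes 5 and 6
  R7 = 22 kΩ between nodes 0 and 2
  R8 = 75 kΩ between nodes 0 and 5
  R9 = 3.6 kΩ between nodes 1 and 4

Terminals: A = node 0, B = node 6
The network is not a plain series/parallel combination. Inject a 1 A test current into terminal A (node 0) and return it from terminal B (node 6); then R_eq = V_A / (1 A).
Nodal analysis, taking node 6 as the 0 V reference.
Current source I_test pushes 1 A into node 0 and draws it out of node 6.
KCL at each unknown node (sum of currents leaving = 0; resistances in Ω):
  Node 0: (V_0 - V_1)/4.3 + (V_0 - V_4)/2.4 + (V_0 - V_2)/22000 + (V_0 - V_5)/75000 - 1 = 0
  Node 1: (V_1 - V_0)/4.3 + (V_1 - V_2)/39000 + (V_1 - V_4)/3600 + (V_1 - V_5)/1.2 = 0
  Node 2: (V_2 - V_0)/22000 + (V_2 - V_1)/39000 + (V_2 - V_3)/1.5 + (V_2 - V_4)/150 + (V_2 - V_5)/2700 + (V_2 - 0)/62000 = 0
  Node 3: (V_3 - V_2)/1.5 + (V_3 - 0)/6.8 = 0
  Node 4: (V_4 - V_0)/2.4 + (V_4 - V_1)/3600 + (V_4 - V_2)/150 + (V_4 - V_5)/3.3 + (V_4 - 0)/12000 = 0
  Node 5: (V_5 - V_0)/75000 + (V_5 - V_1)/1.2 + (V_5 - V_2)/2700 + (V_5 - V_4)/3.3 + (V_5 - 0)/62000 = 0
Collecting terms (coefficients in siemens):
  0.6493·V_0 - 0.2326·V_1 - 0.00004545·V_2 - 0.4167·V_4 - 0.00001333·V_5 = 1
  1.066·V_1 - 0.2326·V_0 - 0.00002564·V_2 - 0.0002778·V_4 - 0.8333·V_5 = 0
  0.6738·V_2 - 0.00004545·V_0 - 0.00002564·V_1 - 0.6667·V_3 - 0.006667·V_4 - 0.0003704·V_5 = 0
  0.8137·V_3 - 0.6667·V_2 = 0
  0.7267·V_4 - 0.4167·V_0 - 0.0002778·V_1 - 0.006667·V_2 - 0.303·V_5 = 0
  1.137·V_5 - 0.00001333·V_0 - 0.8333·V_1 - 0.0003704·V_2 - 0.303·V_4 = 0
Solving these 6 simultaneous equations (Gaussian elimination) gives:
  V_0 = 148.6 V, V_1 = 147.6 V, V_2 = 8.178 V, V_3 = 6.7 V
  V_4 = 146.8 V, V_5 = 147.3 V
R_eq = V_0 / 1 A = 148.6 Ω

Final answer: 148.6 Ω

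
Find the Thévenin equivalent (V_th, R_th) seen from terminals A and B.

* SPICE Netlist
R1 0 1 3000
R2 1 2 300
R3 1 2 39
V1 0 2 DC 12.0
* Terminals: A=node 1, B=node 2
Step 1 — V_th is the open-circuit voltage V_A - V_B (nothing connected across the terminals).
Nodal analysis, taking node 2 as the 0 V reference.
Source V1 fixes V_0 = 12 V.
KCL at each unknown node (sum of currents leaving = 0; resistances in Ω):
  Node 1: (V_1 - 12)/3000 + (V_1 - 0)/300 + (V_1 - 0)/39 = 0
Collecting terms: 0.02931 × V_1 = 0.004  =>  V_1 = 0.1365 V
V_th = V_1 - V_2 = 0.1365 - 0 = 0.1365 V
Step 2 — R_th: zero the source — replace V1 by a short circuit (node 2 merges into node 0) — and find the resistance seen between A (node 1) and B (node 0).
Reduce the network between node 1 (A) and node 0 (B) by series/parallel combination:
  Rp1 = R1 ‖ R2 ‖ R3 (parallel, all between nodes 0 and 1) = 1/(1/3000 + 1/300 + 1/39) = 34.12 Ω
R_th = 34.12 Ω

Final answer: V_th = 0.1365 V, R_th = 34.12 Ω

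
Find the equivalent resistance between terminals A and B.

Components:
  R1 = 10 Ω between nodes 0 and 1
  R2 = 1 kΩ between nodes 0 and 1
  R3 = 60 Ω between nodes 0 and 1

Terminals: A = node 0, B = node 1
Reduce the network between node 0 (A) and node 1 (B) by series/parallel combination:
  Rp1 = R1 ‖ R2 ‖ R3 (parallel, all between nodes 0 and 1) = 1/(1/10 + 1/1000 + 1/60) = 8.499 Ω
R_eq = 8.499 Ω

Final answer: 8.499 Ω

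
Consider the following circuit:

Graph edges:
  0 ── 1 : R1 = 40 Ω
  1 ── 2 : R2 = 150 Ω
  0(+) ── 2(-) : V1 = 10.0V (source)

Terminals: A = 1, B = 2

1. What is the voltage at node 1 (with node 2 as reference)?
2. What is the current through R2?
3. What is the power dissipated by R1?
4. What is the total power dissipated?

Nodal analysis, taking node 2 as the 0 V reference.
Source V1 fixes V_0 = 10 V.
KCL at each unknown node (sum of currents leaving = 0; resistances in Ω):
  Node 1: (V_1 - 10)/40 + (V_1 - 0)/150 = 0
Collecting terms: 0.03167 × V_1 = 0.25  =>  V_1 = 7.895 V
Part 1:
  Read off the nodal solution: V_1 = 7.895 V
Part 2:
  I_R2 = (V_1 - V_2)/R2 = (7.895 - 0)/150 = 0.05263 A
  Magnitude: I_R2 = 0.05263 A
Part 3:
  I_R1 = (V_0 - V_1)/R1 = (10 - 7.895)/40 = 0.05263 A
  P_R1 = I_R1² × R1 = (0.05263)² × 40 = 0.1108 W
Part 4:
  Power in each resistor, P = (ΔV)²/R:
    P_R1 = (10 - 7.895)²/40 = 0.1108 W
    P_R2 = (7.895 - 0)²/150 = 0.4155 W
  P_total = P_R1 + P_R2 = 0.5263 W

Final answers:
1. V_1 = 7.895 V
2. I_R2 = 0.05263 A
3. P_R1 = 0.1108 W
4. P_total = 0.5263 W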